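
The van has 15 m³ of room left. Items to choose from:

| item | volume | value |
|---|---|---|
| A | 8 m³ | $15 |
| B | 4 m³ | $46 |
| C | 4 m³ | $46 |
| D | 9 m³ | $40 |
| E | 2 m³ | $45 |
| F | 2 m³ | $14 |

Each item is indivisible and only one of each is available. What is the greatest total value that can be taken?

Check high-value combinations within 15 m³:
- B+C+E+F: volume 4+4+2+2=12, value 46+46+45+14=151
- B+C+E: volume 4+4+2=10, value 46+46+45=137
- B+D+E: volume 4+9+2=15, value 46+40+45=131
- C+D+E: volume 4+9+2=15, value 46+40+45=131
- B+C+F: volume 4+4+2=10, value 46+46+14=106
Best: $151.

$151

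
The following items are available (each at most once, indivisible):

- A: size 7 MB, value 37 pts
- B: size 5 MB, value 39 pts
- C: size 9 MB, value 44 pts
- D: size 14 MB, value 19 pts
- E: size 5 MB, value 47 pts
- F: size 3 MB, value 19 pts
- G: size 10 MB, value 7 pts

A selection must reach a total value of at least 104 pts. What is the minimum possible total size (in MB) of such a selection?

13

Subsets with value ≥ 104, sorted by total size:
- B+E+F: size 13, value 105
- A+B+E: size 17, value 123
- C+E+F: size 17, value 110
- B+C+E: size 19, value 130
Minimum size: 13 MB.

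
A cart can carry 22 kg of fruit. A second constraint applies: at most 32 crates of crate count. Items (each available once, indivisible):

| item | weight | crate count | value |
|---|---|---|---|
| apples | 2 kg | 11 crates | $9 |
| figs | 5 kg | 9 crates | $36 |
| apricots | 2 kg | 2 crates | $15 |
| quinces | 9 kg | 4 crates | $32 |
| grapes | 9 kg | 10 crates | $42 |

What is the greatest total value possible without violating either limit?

Feasible sets respecting both limits:
- apples+figs+apricots+grapes: weight 18, crate count 32, value 102
- apples+apricots+quinces+grapes: weight 22, crate count 27, value 98
- figs+apricots+grapes: weight 16, crate count 21, value 93
Best: $102.

$102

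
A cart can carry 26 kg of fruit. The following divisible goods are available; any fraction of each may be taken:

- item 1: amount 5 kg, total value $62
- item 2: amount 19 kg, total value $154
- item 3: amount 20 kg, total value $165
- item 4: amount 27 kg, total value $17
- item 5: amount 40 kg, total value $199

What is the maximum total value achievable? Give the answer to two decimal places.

235.11

Take in order of value per unit:
- item 1 (62/5 per unit): all 5 → value 62, running total 62.00
- item 3 (165/20 per unit): all 20 → value 165, running total 227.00
- item 2 (154/19 per unit): 1 of 19 → value 1×154/19 = 8.1053, running total 235.11
Total 235.11.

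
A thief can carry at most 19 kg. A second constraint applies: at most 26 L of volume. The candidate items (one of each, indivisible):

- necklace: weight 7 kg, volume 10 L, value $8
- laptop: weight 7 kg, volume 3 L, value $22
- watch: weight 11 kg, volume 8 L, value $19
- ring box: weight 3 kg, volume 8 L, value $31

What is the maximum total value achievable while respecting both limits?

Feasible sets respecting both limits:
- necklace+laptop+ring box: weight 17, volume 21, value 61
- laptop+ring box: weight 10, volume 11, value 53
- watch+ring box: weight 14, volume 16, value 50
- laptop+watch: weight 18, volume 11, value 41
Best: $61.

$61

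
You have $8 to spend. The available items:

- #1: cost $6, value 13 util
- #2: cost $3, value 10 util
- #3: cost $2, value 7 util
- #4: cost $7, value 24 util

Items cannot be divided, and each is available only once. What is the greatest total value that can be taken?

Check high-value combinations within $8:
- #4: cost 7, value 24
- #1+#3: cost 6+2=8, value 13+7=20
- #2+#3: cost 3+2=5, value 10+7=17
- #1: cost 6, value 13
- #2: cost 3, value 10
Best: 24 util.

24 util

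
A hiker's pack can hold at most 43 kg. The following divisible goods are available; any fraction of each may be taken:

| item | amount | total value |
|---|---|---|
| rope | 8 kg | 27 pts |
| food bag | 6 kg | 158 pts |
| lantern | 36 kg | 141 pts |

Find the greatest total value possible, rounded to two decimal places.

302.38

Take in order of value per unit:
- food bag (158/6 per unit): all 6 → value 158, running total 158.00
- lantern (141/36 per unit): all 36 → value 141, running total 299.00
- rope (27/8 per unit): 1 of 8 → value 1×27/8 = 3.3750, running total 302.38
Total 302.38.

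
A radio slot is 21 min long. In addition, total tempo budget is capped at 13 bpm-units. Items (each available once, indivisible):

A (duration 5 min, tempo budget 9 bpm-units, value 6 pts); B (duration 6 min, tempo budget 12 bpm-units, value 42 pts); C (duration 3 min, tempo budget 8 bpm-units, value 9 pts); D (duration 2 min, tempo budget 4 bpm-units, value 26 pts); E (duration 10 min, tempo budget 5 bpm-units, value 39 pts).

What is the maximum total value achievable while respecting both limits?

65 pts

Feasible sets respecting both limits:
- D+E: duration 12, tempo budget 9, value 65
- C+E: duration 13, tempo budget 13, value 48
- B: duration 6, tempo budget 12, value 42
Best: 65 pts.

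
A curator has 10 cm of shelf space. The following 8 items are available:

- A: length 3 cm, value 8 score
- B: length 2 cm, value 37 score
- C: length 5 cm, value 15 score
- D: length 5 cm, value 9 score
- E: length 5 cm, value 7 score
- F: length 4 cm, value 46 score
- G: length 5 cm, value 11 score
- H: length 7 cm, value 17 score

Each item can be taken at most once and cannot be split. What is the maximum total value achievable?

91 score

This is a 0/1 knapsack; check combinations near the capacity.
- A+B+F: length 3+2+4=9, value 8+37+46=91
- B+F: length 2+4=6, value 37+46=83
- C+F: length 5+4=9, value 15+46=61
Best: 91 score.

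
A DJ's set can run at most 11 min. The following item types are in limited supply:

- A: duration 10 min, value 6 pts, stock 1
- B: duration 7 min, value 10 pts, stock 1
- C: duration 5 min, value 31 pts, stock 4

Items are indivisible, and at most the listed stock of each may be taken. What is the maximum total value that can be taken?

62 pts

Best selections within duration 11 and stock limits:
- 2×C: duration 10, value 62
- 1×C: duration 5, value 31
- 1×B: duration 7, value 10
Best: 62 pts.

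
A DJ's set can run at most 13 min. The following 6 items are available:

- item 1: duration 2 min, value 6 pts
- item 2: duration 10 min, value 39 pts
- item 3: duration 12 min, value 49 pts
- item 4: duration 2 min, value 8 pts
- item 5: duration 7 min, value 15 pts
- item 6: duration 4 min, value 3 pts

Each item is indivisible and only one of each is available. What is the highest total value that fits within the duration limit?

Check high-value combinations within 13 min:
- item 3: duration 12, value 49
- item 2+item 4: duration 10+2=12, value 39+8=47
- item 1+item 2: duration 2+10=12, value 6+39=45
- item 2: duration 10, value 39
Best: 49 pts.

49 pts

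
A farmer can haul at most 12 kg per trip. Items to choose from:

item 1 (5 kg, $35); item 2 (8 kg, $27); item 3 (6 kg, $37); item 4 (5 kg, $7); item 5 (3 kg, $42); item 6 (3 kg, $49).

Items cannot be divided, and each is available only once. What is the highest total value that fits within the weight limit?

$128

Check high-value combinations within 12 kg:
- item 3+item 5+item 6: weight 6+3+3=12, value 37+42+49=128
- item 1+item 5+item 6: weight 5+3+3=11, value 35+42+49=126
- item 4+item 5+item 6: weight 5+3+3=11, value 7+42+49=98
- item 5+item 6: weight 3+3=6, value 42+49=91
Best: $128.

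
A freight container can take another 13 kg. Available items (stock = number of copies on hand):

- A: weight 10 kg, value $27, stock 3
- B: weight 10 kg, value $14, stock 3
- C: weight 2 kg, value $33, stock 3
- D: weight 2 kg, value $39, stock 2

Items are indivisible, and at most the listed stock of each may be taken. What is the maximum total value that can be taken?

$177

Best selections within weight 13 and stock limits:
- 3×C + 2×D: weight 10, value 177
- 2×C + 2×D: weight 8, value 144
Best: $177.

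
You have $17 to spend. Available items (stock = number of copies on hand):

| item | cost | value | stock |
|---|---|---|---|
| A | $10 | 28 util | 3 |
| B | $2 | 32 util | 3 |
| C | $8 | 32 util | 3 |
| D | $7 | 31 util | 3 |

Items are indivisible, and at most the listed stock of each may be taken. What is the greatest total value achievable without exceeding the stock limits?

Best selections within cost 17 and stock limits:
- 3×B + 1×C: cost 14, value 128
- 3×B + 1×D: cost 13, value 127
Best: 128 util.

128 util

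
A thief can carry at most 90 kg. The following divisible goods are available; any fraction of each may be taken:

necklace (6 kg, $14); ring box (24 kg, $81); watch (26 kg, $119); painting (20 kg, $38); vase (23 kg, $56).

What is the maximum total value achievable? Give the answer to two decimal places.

Take in order of value per unit:
- watch (119/26 per unit): all 26 → value 119, running total 119.00
- ring box (81/24 per unit): all 24 → value 81, running total 200.00
- vase (56/23 per unit): all 23 → value 56, running total 256.00
- necklace (14/6 per unit): all 6 → value 14, running total 270.00
- painting (38/20 per unit): 11 of 20 → value 11×38/20 = 20.9000, running total 290.90
Total 290.90.

290.90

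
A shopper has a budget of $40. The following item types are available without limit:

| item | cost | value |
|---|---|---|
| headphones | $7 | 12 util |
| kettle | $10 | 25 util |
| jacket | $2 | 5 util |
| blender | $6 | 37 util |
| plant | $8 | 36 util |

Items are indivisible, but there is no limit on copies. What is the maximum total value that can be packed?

Best value-per-unit is blender at 37/6; filling with it alone gives 6×37 = 222.
Optimal mix: 2×jacket + 6×blender → cost 40, value 232.

232 util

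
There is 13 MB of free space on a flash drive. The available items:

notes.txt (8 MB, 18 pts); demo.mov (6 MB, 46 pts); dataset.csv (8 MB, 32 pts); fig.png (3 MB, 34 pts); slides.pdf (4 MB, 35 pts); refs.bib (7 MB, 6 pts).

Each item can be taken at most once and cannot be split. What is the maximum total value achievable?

Check high-value combinations within 13 MB:
- demo.mov+fig.png+slides.pdf: size 6+3+4=13, value 46+34+35=115
- demo.mov+slides.pdf: size 6+4=10, value 46+35=81
- demo.mov+fig.png: size 6+3=9, value 46+34=80
- fig.png+slides.pdf: size 3+4=7, value 34+35=69
Best: 115 pts.

115 pts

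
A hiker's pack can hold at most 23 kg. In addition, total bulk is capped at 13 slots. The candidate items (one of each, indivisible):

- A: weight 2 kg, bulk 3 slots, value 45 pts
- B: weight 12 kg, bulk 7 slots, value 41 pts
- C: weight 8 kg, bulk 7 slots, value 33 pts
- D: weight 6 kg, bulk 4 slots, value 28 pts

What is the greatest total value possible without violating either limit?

Feasible sets respecting both limits:
- A+B: weight 14, bulk 10, value 86
- A+C: weight 10, bulk 10, value 78
- A+D: weight 8, bulk 7, value 73
Best: 86 pts.

86 pts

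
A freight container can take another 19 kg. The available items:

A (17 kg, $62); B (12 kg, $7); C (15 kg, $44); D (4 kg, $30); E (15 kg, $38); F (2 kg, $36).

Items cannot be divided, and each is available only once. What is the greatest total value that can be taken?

Check high-value combinations within 19 kg:
- A+F: weight 17+2=19, value 62+36=98
- C+F: weight 15+2=17, value 44+36=80
- E+F: weight 15+2=17, value 38+36=74
- C+D: weight 15+4=19, value 44+30=74
Best: $98.

$98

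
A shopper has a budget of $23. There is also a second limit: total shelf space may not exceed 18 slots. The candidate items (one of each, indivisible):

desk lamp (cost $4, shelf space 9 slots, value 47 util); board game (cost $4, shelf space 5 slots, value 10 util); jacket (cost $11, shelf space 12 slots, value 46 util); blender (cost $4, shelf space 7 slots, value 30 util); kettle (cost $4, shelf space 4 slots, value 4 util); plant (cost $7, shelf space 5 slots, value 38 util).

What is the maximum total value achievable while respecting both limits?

89 util

Feasible sets respecting both limits:
- desk lamp+kettle+plant: cost 15, shelf space 18, value 89
- desk lamp+plant: cost 11, shelf space 14, value 85
- jacket+plant: cost 18, shelf space 17, value 84
- board game+blender+plant: cost 15, shelf space 17, value 78
Best: 89 util.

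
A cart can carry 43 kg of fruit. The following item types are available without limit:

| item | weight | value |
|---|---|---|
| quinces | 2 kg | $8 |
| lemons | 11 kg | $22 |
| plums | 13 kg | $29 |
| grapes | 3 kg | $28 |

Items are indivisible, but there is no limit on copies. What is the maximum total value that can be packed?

Best value-per-unit is grapes at 28/3, and filling with it alone uses weight 14×3=42. No mix of the others beats 14×28 = 392.

$392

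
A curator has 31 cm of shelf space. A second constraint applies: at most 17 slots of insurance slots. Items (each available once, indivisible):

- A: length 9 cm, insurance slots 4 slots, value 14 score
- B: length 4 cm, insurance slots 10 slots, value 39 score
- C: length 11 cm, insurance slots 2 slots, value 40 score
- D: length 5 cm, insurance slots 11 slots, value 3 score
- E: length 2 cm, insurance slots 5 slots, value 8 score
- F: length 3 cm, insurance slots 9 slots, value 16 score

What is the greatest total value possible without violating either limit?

93 score

Feasible sets respecting both limits:
- A+B+C: length 24, insurance slots 16, value 93
- B+C+E: length 17, insurance slots 17, value 87
- B+C: length 15, insurance slots 12, value 79
- A+C+F: length 23, insurance slots 15, value 70
Best: 93 score.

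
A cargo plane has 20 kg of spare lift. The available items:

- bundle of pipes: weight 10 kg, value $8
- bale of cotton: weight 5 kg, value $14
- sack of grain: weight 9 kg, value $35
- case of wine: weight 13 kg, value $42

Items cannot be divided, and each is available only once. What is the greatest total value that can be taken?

$56

Check high-value combinations within 20 kg:
- bale of cotton+case of wine: weight 5+13=18, value 14+42=56
- bale of cotton+sack of grain: weight 5+9=14, value 14+35=49
- bundle of pipes+sack of grain: weight 10+9=19, value 8+35=43
- case of wine: weight 13, value 42
Best: $56.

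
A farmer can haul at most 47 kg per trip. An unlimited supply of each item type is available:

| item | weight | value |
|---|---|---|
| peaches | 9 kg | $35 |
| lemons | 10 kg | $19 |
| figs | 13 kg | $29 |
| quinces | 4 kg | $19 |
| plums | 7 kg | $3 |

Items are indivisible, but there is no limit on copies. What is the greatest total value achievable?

$209

Best value-per-unit is quinces at 19/4, and filling with it alone uses weight 11×4=44. No mix of the others beats 11×19 = 209.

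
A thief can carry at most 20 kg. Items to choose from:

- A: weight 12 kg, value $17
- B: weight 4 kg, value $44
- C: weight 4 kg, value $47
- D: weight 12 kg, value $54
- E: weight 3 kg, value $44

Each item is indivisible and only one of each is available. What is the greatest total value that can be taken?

$145

Check high-value combinations within 20 kg:
- C+D+E: weight 4+12+3=19, value 47+54+44=145
- B+C+D: weight 4+4+12=20, value 44+47+54=145
- B+D+E: weight 4+12+3=19, value 44+54+44=142
Best: $145.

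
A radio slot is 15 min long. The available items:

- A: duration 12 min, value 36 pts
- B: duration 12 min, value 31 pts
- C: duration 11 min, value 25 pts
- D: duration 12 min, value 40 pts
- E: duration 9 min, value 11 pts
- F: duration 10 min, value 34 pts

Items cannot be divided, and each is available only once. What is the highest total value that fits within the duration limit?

Check high-value combinations within 15 min:
- D: duration 12, value 40
- A: duration 12, value 36
- F: duration 10, value 34
- B: duration 12, value 31
Best: 40 pts.

40 pts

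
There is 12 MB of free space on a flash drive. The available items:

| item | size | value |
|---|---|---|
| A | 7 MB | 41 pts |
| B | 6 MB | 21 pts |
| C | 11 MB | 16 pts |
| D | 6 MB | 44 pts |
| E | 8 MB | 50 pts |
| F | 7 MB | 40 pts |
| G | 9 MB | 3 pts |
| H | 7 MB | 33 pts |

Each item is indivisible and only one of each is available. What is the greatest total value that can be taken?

Check high-value combinations within 12 MB:
- B+D: size 6+6=12, value 21+44=65
- E: size 8, value 50
- D: size 6, value 44
Best: 65 pts.

65 pts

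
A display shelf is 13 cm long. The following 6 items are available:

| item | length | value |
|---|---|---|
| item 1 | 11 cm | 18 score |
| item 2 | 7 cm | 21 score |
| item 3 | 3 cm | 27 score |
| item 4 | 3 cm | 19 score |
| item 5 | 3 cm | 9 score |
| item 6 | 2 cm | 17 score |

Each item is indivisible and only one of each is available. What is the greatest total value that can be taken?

Check high-value combinations within 13 cm:
- item 3+item 4+item 5+item 6: length 3+3+3+2=11, value 27+19+9+17=72
- item 2+item 3+item 4: length 7+3+3=13, value 21+27+19=67
- item 2+item 3+item 6: length 7+3+2=12, value 21+27+17=65
- item 3+item 4+item 6: length 3+3+2=8, value 27+19+17=63
- item 2+item 4+item 6: length 7+3+2=12, value 21+19+17=57
Best: 72 score.

72 score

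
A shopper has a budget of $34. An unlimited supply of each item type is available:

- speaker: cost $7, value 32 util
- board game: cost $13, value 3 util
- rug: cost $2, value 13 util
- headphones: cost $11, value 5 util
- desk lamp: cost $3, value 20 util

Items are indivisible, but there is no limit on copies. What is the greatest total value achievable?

226 util

Best value-per-unit is desk lamp at 20/3; filling with it alone gives 11×20 = 220.
Optimal mix: 2×rug + 10×desk lamp → cost 34, value 226.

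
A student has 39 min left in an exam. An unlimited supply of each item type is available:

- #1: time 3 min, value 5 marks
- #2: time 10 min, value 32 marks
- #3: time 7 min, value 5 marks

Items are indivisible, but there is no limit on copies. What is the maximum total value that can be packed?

111 marks

Best value-per-unit is #2 at 32/10; filling with it alone gives 3×32 = 96.
Optimal mix: 3×#1 + 3×#2 → time 39, value 111.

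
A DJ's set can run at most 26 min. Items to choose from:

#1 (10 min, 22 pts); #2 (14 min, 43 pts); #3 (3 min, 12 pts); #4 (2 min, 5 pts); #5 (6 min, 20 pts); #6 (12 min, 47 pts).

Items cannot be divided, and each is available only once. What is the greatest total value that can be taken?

Check high-value combinations within 26 min:
- #2+#6: duration 14+12=26, value 43+47=90
- #3+#4+#5+#6: duration 3+2+6+12=23, value 12+5+20+47=84
- #1+#3+#6: duration 10+3+12=25, value 22+12+47=81
Best: 90 pts.

90 pts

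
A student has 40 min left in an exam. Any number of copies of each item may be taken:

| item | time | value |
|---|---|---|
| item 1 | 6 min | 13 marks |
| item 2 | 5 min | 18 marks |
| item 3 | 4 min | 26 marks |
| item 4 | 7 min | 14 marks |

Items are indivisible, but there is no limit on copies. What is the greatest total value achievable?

Best value-per-unit is item 3 at 26/4, and filling with it alone uses time 10×4=40. No mix of the others beats 10×26 = 260.

260 marks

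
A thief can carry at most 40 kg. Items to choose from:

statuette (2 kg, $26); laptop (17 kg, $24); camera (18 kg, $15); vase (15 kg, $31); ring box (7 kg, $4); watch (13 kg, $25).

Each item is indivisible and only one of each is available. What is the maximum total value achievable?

$86

This is a 0/1 knapsack; check combinations near the capacity.
- statuette+vase+ring box+watch: weight 2+15+7+13=37, value 26+31+4+25=86
- statuette+vase+watch: weight 2+15+13=30, value 26+31+25=82
- statuette+laptop+vase: weight 2+17+15=34, value 26+24+31=81
Best: $86.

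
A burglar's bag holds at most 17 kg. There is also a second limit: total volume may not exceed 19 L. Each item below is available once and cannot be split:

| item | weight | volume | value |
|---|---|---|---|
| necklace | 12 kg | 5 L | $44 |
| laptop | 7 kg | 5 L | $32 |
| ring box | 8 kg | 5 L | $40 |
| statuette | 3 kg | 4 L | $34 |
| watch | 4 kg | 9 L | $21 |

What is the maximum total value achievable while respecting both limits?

Feasible sets respecting both limits:
- ring box+statuette+watch: weight 15, volume 18, value 95
- laptop+statuette+watch: weight 14, volume 18, value 87
- necklace+statuette: weight 15, volume 9, value 78
Best: $95.

$95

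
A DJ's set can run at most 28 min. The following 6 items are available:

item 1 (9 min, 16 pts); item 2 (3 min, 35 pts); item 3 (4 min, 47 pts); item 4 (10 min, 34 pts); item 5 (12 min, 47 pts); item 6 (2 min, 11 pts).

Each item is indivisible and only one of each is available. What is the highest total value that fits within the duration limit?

145 pts

This is a 0/1 knapsack; check combinations near the capacity.
- item 1+item 2+item 3+item 5: duration 9+3+4+12=28, value 16+35+47+47=145
- item 1+item 2+item 3+item 4+item 6: duration 9+3+4+10+2=28, value 16+35+47+34+11=143
- item 2+item 3+item 5+item 6: duration 3+4+12+2=21, value 35+47+47+11=140
Best: 145 pts.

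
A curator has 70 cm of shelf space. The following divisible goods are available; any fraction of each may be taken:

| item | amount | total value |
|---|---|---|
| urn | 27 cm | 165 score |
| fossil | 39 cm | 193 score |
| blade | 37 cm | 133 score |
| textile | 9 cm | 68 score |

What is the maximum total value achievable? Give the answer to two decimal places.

401.26

Take in order of value per unit:
- textile (68/9 per unit): all 9 → value 68, running total 68.00
- urn (165/27 per unit): all 27 → value 165, running total 233.00
- fossil (193/39 per unit): 34 of 39 → value 34×193/39 = 168.2564, running total 401.26
Total 401.26.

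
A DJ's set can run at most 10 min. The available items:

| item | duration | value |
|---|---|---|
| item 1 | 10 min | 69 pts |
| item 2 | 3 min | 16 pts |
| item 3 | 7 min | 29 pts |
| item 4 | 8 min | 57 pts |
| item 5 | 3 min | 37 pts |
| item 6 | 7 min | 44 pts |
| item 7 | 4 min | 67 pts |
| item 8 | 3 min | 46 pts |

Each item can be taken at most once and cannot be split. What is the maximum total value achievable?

150 pts

This is a 0/1 knapsack; check combinations near the capacity.
- item 5+item 7+item 8: duration 3+4+3=10, value 37+67+46=150
- item 2+item 7+item 8: duration 3+4+3=10, value 16+67+46=129
- item 2+item 5+item 7: duration 3+3+4=10, value 16+37+67=120
Best: 150 pts.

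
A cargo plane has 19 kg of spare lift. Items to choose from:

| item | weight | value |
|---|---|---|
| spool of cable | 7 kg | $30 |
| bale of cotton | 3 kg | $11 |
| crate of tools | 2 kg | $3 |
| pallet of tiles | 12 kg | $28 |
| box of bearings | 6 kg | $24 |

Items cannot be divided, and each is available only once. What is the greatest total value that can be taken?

$68

Check high-value combinations within 19 kg:
- spool of cable+bale of cotton+crate of tools+box of bearings: weight 7+3+2+6=18, value 30+11+3+24=68
- spool of cable+bale of cotton+box of bearings: weight 7+3+6=16, value 30+11+24=65
- spool of cable+pallet of tiles: weight 7+12=19, value 30+28=58
Best: $68.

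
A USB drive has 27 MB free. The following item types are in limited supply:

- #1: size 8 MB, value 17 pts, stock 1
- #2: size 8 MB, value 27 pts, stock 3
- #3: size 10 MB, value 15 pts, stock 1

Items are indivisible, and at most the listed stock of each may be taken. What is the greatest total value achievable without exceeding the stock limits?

81 pts

Best selections within size 27 and stock limits:
- 3×#2: size 24, value 81
- 1×#1 + 2×#2: size 24, value 71
Best: 81 pts.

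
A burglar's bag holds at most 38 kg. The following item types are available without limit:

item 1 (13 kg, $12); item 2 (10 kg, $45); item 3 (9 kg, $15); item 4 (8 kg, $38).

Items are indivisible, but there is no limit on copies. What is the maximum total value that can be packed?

$173

Best value-per-unit is item 4 at 38/8; filling with it alone gives 4×38 = 152.
Optimal mix: 3×item 2 + 1×item 4 → weight 38, value 173.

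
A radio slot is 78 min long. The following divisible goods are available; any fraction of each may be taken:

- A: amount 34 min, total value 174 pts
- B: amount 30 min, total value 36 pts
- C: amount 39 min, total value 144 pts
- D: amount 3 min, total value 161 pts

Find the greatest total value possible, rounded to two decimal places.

481.40

Take in order of value per unit:
- D (161/3 per unit): all 3 → value 161, running total 161.00
- A (174/34 per unit): all 34 → value 174, running total 335.00
- C (144/39 per unit): all 39 → value 144, running total 479.00
- B (36/30 per unit): 2 of 30 → value 2×36/30 = 2.4000, running total 481.40
Total 481.40.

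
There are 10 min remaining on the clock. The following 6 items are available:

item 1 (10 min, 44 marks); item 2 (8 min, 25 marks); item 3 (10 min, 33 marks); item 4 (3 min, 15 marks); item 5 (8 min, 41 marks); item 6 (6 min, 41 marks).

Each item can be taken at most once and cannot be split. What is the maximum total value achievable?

Check high-value combinations within 10 min:
- item 4+item 6: time 3+6=9, value 15+41=56
- item 1: time 10, value 44
- item 6: time 6, value 41
Best: 56 marks.

56 marks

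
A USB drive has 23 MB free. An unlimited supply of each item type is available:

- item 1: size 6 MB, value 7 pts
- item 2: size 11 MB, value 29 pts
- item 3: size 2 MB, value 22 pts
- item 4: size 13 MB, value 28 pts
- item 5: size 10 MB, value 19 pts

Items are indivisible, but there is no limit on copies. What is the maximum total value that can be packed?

Best value-per-unit is item 3 at 22/2, and filling with it alone uses size 11×2=22. No mix of the others beats 11×22 = 242.

242 pts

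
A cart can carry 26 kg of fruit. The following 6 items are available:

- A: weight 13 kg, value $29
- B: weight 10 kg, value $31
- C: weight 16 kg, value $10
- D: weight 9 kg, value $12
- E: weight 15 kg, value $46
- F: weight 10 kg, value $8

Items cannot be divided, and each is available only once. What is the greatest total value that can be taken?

$77

This is a 0/1 knapsack; check combinations near the capacity.
- B+E: weight 10+15=25, value 31+46=77
- A+B: weight 13+10=23, value 29+31=60
- D+E: weight 9+15=24, value 12+46=58
- E+F: weight 15+10=25, value 46+8=54
- E: weight 15, value 46
Best: $77.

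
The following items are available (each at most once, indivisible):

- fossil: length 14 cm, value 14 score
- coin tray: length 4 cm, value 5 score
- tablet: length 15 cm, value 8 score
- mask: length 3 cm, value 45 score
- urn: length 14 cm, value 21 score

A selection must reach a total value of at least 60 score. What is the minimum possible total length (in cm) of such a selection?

17

Subsets with value ≥ 60, sorted by total length:
- mask+urn: length 17, value 66
- coin tray+mask+urn: length 21, value 71
Minimum length: 17 cm.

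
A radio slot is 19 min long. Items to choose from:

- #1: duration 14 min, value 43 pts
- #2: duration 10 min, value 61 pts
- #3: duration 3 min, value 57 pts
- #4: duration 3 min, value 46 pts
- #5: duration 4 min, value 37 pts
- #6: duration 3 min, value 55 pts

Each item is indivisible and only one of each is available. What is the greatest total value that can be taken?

This is a 0/1 knapsack; check combinations near the capacity.
- #2+#3+#4+#6: duration 10+3+3+3=19, value 61+57+46+55=219
- #3+#4+#5+#6: duration 3+3+4+3=13, value 57+46+37+55=195
- #2+#3+#6: duration 10+3+3=16, value 61+57+55=173
- #2+#3+#4: duration 10+3+3=16, value 61+57+46=164
- #2+#4+#6: duration 10+3+3=16, value 61+46+55=162
Best: 219 pts.

219 pts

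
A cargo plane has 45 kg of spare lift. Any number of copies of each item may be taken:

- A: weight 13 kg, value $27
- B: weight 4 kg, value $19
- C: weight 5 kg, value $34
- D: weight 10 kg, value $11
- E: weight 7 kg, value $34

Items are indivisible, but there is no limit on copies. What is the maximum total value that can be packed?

$306

Best value-per-unit is C at 34/5, and filling with it alone uses weight 9×5=45. No mix of the others beats 9×34 = 306.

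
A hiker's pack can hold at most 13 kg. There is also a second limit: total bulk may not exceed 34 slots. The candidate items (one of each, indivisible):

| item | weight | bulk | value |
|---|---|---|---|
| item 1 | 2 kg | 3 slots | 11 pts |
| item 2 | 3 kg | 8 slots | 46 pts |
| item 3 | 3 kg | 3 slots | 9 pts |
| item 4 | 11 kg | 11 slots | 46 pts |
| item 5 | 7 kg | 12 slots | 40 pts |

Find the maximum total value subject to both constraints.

Feasible sets respecting both limits:
- item 1+item 2+item 5: weight 12, bulk 23, value 97
- item 2+item 3+item 5: weight 13, bulk 23, value 95
- item 2+item 5: weight 10, bulk 20, value 86
Best: 97 pts.

97 pts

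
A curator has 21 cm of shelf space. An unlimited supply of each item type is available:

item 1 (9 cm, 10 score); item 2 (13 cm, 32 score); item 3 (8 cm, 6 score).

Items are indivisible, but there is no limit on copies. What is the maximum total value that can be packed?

38 score

Best value-per-unit is item 2 at 32/13; filling with it alone gives 1×32 = 32.
Optimal mix: 1×item 2 + 1×item 3 → length 21, value 38.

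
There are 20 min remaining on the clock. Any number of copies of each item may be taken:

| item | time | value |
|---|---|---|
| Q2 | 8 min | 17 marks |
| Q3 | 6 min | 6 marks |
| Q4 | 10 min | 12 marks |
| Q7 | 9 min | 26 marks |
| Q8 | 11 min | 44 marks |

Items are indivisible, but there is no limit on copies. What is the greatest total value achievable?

70 marks

Best value-per-unit is Q8 at 44/11; filling with it alone gives 1×44 = 44.
Optimal mix: 1×Q7 + 1×Q8 → time 20, value 70.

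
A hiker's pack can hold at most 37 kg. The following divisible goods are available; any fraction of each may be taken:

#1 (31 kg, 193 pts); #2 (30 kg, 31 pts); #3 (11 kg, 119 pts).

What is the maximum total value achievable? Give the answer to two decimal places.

Take in order of value per unit:
- #3 (119/11 per unit): all 11 → value 119, running total 119.00
- #1 (193/31 per unit): 26 of 31 → value 26×193/31 = 161.8710, running total 280.87
Total 280.87.

280.87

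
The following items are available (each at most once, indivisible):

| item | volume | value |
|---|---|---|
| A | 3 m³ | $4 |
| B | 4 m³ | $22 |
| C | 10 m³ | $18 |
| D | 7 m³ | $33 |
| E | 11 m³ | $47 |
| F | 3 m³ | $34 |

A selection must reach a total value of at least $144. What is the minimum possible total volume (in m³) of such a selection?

Subsets with value ≥ 144, sorted by total volume:
- B+C+D+E+F: volume 35, value 154
- A+B+C+D+E+F: volume 38, value 158
Minimum volume: 35 m³.

35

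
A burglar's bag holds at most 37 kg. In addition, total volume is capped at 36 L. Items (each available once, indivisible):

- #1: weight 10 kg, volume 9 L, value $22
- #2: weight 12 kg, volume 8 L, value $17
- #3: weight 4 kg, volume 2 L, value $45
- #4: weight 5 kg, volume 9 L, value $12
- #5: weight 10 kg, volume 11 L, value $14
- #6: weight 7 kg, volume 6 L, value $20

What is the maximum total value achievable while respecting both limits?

Feasible sets respecting both limits:
- #1+#2+#3+#6: weight 33, volume 25, value 104
- #1+#3+#5+#6: weight 31, volume 28, value 101
- #1+#3+#4+#6: weight 26, volume 26, value 99
Best: $104.

$104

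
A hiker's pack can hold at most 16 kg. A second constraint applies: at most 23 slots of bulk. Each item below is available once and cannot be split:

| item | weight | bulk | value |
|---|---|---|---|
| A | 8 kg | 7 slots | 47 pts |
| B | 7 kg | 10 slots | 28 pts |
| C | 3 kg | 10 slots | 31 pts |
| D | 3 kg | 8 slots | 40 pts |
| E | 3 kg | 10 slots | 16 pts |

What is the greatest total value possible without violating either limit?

Feasible sets respecting both limits:
- A+D: weight 11, bulk 15, value 87
- A+C: weight 11, bulk 17, value 78
- A+B: weight 15, bulk 17, value 75
Best: 87 pts.

87 pts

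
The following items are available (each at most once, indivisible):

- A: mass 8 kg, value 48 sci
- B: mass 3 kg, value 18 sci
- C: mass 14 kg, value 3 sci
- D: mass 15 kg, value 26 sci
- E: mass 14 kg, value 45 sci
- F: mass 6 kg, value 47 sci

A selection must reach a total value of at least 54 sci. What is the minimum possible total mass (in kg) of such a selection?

Subsets with value ≥ 54, sorted by total mass:
- B+F: mass 9, value 65
- A+B: mass 11, value 66
- A+F: mass 14, value 95
- A+B+F: mass 17, value 113
Minimum mass: 9 kg.

9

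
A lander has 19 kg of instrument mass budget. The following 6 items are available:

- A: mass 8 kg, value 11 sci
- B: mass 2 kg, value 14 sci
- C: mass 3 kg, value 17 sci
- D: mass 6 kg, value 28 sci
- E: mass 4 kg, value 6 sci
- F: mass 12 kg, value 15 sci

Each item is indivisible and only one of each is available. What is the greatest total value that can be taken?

70 sci

Check high-value combinations within 19 kg:
- A+B+C+D: mass 8+2+3+6=19, value 11+14+17+28=70
- B+C+D+E: mass 2+3+6+4=15, value 14+17+28+6=65
- B+C+D: mass 2+3+6=11, value 14+17+28=59
- A+C+D: mass 8+3+6=17, value 11+17+28=56
- A+B+D: mass 8+2+6=16, value 11+14+28=53
Best: 70 sci.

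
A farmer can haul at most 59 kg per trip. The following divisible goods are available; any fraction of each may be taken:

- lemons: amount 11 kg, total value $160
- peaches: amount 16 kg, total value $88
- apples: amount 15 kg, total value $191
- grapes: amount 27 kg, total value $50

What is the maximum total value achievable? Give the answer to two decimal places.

Take in order of value per unit:
- lemons (160/11 per unit): all 11 → value 160, running total 160.00
- apples (191/15 per unit): all 15 → value 191, running total 351.00
- peaches (88/16 per unit): all 16 → value 88, running total 439.00
- grapes (50/27 per unit): 17 of 27 → value 17×50/27 = 31.4815, running total 470.48
Total 470.48.

470.48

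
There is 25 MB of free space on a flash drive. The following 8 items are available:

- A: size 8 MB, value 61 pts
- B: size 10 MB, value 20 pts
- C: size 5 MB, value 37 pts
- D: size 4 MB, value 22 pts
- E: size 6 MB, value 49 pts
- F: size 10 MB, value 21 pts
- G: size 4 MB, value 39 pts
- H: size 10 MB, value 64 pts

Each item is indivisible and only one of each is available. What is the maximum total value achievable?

189 pts

Check high-value combinations within 25 MB:
- C+E+G+H: size 5+6+4+10=25, value 37+49+39+64=189
- A+C+E+G: size 8+5+6+4=23, value 61+37+49+39=186
- A+E+H: size 8+6+10=24, value 61+49+64=174
- D+E+G+H: size 4+6+4+10=24, value 22+49+39+64=174
Best: 189 pts.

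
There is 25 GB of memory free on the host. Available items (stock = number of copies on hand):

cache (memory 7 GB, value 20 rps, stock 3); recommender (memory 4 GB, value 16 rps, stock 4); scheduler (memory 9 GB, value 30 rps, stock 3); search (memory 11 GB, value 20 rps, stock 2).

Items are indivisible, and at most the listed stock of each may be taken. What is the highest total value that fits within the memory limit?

Top feasible selections:
- 4×recommender + 1×scheduler: memory 25, value 94
- 1×cache + 4×recommender: memory 23, value 84
- 1×cache + 2×recommender + 1×scheduler: memory 24, value 82
Best: 94 rps.

94 rps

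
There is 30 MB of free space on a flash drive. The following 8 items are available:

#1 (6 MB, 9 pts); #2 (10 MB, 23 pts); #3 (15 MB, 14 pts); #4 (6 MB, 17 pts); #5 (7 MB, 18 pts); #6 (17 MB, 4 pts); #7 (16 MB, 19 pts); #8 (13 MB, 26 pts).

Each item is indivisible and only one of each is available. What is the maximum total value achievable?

67 pts

This is a 0/1 knapsack; check combinations near the capacity.
- #1+#2+#4+#5: size 6+10+6+7=29, value 9+23+17+18=67
- #2+#5+#8: size 10+7+13=30, value 23+18+26=67
- #2+#4+#8: size 10+6+13=29, value 23+17+26=66
- #4+#5+#8: size 6+7+13=26, value 17+18+26=61
- #2+#4+#5: size 10+6+7=23, value 23+17+18=58
Best: 67 pts.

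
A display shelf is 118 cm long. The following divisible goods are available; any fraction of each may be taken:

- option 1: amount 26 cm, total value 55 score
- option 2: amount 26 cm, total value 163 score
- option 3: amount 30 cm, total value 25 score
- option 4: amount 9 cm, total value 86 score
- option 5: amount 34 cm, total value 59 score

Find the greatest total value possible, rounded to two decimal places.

382.17

Take in order of value per unit:
- option 4 (86/9 per unit): all 9 → value 86, running total 86.00
- option 2 (163/26 per unit): all 26 → value 163, running total 249.00
- option 1 (55/26 per unit): all 26 → value 55, running total 304.00
- option 5 (59/34 per unit): all 34 → value 59, running total 363.00
- option 3 (25/30 per unit): 23 of 30 → value 23×25/30 = 19.1667, running total 382.17
Total 382.17.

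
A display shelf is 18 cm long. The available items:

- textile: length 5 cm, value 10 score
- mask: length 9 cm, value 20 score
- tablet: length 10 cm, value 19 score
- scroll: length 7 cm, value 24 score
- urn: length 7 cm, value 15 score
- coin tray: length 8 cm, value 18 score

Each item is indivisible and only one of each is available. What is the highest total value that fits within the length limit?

Check high-value combinations within 18 cm:
- mask+scroll: length 9+7=16, value 20+24=44
- tablet+scroll: length 10+7=17, value 19+24=43
- scroll+coin tray: length 7+8=15, value 24+18=42
- scroll+urn: length 7+7=14, value 24+15=39
- mask+coin tray: length 9+8=17, value 20+18=38
Best: 44 score.

44 score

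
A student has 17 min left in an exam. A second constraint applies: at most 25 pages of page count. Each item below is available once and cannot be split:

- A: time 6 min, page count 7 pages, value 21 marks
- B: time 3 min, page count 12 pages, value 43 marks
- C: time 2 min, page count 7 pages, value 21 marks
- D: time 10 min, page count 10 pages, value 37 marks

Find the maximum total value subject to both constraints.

Feasible sets respecting both limits:
- B+D: time 13, page count 22, value 80
- A+B: time 9, page count 19, value 64
- B+C: time 5, page count 19, value 64
- A+D: time 16, page count 17, value 58
Best: 80 marks.

80 marks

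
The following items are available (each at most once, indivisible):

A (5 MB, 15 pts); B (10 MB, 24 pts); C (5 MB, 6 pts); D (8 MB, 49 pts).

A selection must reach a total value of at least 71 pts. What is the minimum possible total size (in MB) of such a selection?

18

Subsets with value ≥ 71, sorted by total size:
- B+D: size 18, value 73
- A+B+D: size 23, value 88
- B+C+D: size 23, value 79
- A+B+C+D: size 28, value 94
Minimum size: 18 MB.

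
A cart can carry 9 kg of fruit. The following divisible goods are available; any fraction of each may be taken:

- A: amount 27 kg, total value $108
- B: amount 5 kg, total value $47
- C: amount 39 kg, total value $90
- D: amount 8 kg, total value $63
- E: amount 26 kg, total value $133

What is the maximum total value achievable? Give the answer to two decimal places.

78.50

Take in order of value per unit:
- B (47/5 per unit): all 5 → value 47, running total 47.00
- D (63/8 per unit): 4 of 8 → value 4×63/8 = 31.5000, running total 78.50
Total 78.50.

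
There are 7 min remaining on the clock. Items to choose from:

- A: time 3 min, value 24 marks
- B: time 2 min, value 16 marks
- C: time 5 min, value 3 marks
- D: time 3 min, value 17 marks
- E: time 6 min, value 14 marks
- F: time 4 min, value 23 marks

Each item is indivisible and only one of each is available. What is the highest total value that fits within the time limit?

47 marks

Check high-value combinations within 7 min:
- A+F: time 3+4=7, value 24+23=47
- A+D: time 3+3=6, value 24+17=41
- A+B: time 3+2=5, value 24+16=40
Best: 47 marks.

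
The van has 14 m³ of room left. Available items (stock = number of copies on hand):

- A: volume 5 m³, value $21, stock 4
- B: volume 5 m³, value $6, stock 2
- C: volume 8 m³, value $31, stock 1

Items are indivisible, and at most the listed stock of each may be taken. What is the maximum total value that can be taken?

$52

Top feasible selections:
- 1×A + 1×C: volume 13, value 52
- 2×A: volume 10, value 42
- 1×B + 1×C: volume 13, value 37
- 1×C: volume 8, value 31
Best: $52.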